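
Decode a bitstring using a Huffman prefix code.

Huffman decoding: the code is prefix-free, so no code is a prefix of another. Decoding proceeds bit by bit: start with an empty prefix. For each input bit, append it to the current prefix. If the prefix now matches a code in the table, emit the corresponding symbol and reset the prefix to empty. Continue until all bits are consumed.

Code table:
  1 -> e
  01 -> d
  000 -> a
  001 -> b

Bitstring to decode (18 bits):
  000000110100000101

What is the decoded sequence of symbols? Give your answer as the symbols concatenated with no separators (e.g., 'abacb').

Answer: aaeedabd

Derivation:
Bit 0: prefix='0' (no match yet)
Bit 1: prefix='00' (no match yet)
Bit 2: prefix='000' -> emit 'a', reset
Bit 3: prefix='0' (no match yet)
Bit 4: prefix='00' (no match yet)
Bit 5: prefix='000' -> emit 'a', reset
Bit 6: prefix='1' -> emit 'e', reset
Bit 7: prefix='1' -> emit 'e', reset
Bit 8: prefix='0' (no match yet)
Bit 9: prefix='01' -> emit 'd', reset
Bit 10: prefix='0' (no match yet)
Bit 11: prefix='00' (no match yet)
Bit 12: prefix='000' -> emit 'a', reset
Bit 13: prefix='0' (no match yet)
Bit 14: prefix='00' (no match yet)
Bit 15: prefix='001' -> emit 'b', reset
Bit 16: prefix='0' (no match yet)
Bit 17: prefix='01' -> emit 'd', reset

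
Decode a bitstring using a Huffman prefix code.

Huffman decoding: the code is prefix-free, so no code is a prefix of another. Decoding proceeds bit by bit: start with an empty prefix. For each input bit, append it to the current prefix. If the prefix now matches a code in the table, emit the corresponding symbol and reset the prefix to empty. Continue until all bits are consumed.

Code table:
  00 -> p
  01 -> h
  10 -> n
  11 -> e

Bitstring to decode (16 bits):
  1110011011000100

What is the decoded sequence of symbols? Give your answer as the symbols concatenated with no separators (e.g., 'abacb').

Bit 0: prefix='1' (no match yet)
Bit 1: prefix='11' -> emit 'e', reset
Bit 2: prefix='1' (no match yet)
Bit 3: prefix='10' -> emit 'n', reset
Bit 4: prefix='0' (no match yet)
Bit 5: prefix='01' -> emit 'h', reset
Bit 6: prefix='1' (no match yet)
Bit 7: prefix='10' -> emit 'n', reset
Bit 8: prefix='1' (no match yet)
Bit 9: prefix='11' -> emit 'e', reset
Bit 10: prefix='0' (no match yet)
Bit 11: prefix='00' -> emit 'p', reset
Bit 12: prefix='0' (no match yet)
Bit 13: prefix='01' -> emit 'h', reset
Bit 14: prefix='0' (no match yet)
Bit 15: prefix='00' -> emit 'p', reset

Answer: enhnephp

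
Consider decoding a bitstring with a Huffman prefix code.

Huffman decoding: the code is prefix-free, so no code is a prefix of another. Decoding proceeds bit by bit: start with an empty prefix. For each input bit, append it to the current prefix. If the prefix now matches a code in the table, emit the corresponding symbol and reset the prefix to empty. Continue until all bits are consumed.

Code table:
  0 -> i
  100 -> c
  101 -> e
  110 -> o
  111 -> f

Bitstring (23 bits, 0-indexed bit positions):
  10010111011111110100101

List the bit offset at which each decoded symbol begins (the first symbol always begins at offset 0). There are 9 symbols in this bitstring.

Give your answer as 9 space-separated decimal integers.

Answer: 0 3 6 9 12 15 18 19 20

Derivation:
Bit 0: prefix='1' (no match yet)
Bit 1: prefix='10' (no match yet)
Bit 2: prefix='100' -> emit 'c', reset
Bit 3: prefix='1' (no match yet)
Bit 4: prefix='10' (no match yet)
Bit 5: prefix='101' -> emit 'e', reset
Bit 6: prefix='1' (no match yet)
Bit 7: prefix='11' (no match yet)
Bit 8: prefix='110' -> emit 'o', reset
Bit 9: prefix='1' (no match yet)
Bit 10: prefix='11' (no match yet)
Bit 11: prefix='111' -> emit 'f', reset
Bit 12: prefix='1' (no match yet)
Bit 13: prefix='11' (no match yet)
Bit 14: prefix='111' -> emit 'f', reset
Bit 15: prefix='1' (no match yet)
Bit 16: prefix='10' (no match yet)
Bit 17: prefix='101' -> emit 'e', reset
Bit 18: prefix='0' -> emit 'i', reset
Bit 19: prefix='0' -> emit 'i', reset
Bit 20: prefix='1' (no match yet)
Bit 21: prefix='10' (no match yet)
Bit 22: prefix='101' -> emit 'e', reset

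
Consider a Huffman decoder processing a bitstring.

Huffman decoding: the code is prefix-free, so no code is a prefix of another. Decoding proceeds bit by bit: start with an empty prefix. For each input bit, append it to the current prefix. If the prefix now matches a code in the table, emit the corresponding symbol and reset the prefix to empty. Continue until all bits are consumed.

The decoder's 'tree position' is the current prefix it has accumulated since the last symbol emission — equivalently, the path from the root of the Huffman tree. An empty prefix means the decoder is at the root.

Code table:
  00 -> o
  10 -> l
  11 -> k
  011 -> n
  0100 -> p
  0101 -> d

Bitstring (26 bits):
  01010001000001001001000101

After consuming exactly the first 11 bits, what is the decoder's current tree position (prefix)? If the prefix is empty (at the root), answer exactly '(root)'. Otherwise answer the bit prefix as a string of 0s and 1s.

Bit 0: prefix='0' (no match yet)
Bit 1: prefix='01' (no match yet)
Bit 2: prefix='010' (no match yet)
Bit 3: prefix='0101' -> emit 'd', reset
Bit 4: prefix='0' (no match yet)
Bit 5: prefix='00' -> emit 'o', reset
Bit 6: prefix='0' (no match yet)
Bit 7: prefix='01' (no match yet)
Bit 8: prefix='010' (no match yet)
Bit 9: prefix='0100' -> emit 'p', reset
Bit 10: prefix='0' (no match yet)

Answer: 0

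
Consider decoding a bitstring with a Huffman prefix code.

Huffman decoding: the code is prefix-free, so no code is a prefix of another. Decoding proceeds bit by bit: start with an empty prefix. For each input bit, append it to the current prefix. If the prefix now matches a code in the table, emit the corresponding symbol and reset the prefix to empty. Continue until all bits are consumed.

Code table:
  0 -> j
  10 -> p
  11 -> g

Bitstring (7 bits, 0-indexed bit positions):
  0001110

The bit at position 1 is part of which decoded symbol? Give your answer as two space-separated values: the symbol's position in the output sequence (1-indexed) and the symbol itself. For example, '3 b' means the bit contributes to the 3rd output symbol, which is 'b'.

Bit 0: prefix='0' -> emit 'j', reset
Bit 1: prefix='0' -> emit 'j', reset
Bit 2: prefix='0' -> emit 'j', reset
Bit 3: prefix='1' (no match yet)
Bit 4: prefix='11' -> emit 'g', reset
Bit 5: prefix='1' (no match yet)

Answer: 2 j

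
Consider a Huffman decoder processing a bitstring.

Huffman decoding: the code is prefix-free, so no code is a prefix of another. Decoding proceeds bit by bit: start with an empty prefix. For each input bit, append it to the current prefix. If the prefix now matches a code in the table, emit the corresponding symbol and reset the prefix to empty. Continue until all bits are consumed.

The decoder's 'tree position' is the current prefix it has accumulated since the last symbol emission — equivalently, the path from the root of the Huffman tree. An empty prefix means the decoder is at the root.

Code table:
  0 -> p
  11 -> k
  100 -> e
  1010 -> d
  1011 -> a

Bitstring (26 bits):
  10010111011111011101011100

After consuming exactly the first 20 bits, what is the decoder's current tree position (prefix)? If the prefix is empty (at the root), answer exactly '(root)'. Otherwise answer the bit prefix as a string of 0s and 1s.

Answer: 101

Derivation:
Bit 0: prefix='1' (no match yet)
Bit 1: prefix='10' (no match yet)
Bit 2: prefix='100' -> emit 'e', reset
Bit 3: prefix='1' (no match yet)
Bit 4: prefix='10' (no match yet)
Bit 5: prefix='101' (no match yet)
Bit 6: prefix='1011' -> emit 'a', reset
Bit 7: prefix='1' (no match yet)
Bit 8: prefix='10' (no match yet)
Bit 9: prefix='101' (no match yet)
Bit 10: prefix='1011' -> emit 'a', reset
Bit 11: prefix='1' (no match yet)
Bit 12: prefix='11' -> emit 'k', reset
Bit 13: prefix='1' (no match yet)
Bit 14: prefix='10' (no match yet)
Bit 15: prefix='101' (no match yet)
Bit 16: prefix='1011' -> emit 'a', reset
Bit 17: prefix='1' (no match yet)
Bit 18: prefix='10' (no match yet)
Bit 19: prefix='101' (no match yet)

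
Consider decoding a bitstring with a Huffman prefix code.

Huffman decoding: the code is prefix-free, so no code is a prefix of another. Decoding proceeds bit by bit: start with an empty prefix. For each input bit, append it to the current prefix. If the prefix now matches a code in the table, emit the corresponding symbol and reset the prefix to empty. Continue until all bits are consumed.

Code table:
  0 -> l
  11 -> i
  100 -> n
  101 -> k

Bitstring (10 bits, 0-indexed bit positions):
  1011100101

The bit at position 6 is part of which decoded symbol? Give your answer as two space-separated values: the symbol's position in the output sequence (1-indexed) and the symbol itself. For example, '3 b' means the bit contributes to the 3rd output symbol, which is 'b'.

Bit 0: prefix='1' (no match yet)
Bit 1: prefix='10' (no match yet)
Bit 2: prefix='101' -> emit 'k', reset
Bit 3: prefix='1' (no match yet)
Bit 4: prefix='11' -> emit 'i', reset
Bit 5: prefix='0' -> emit 'l', reset
Bit 6: prefix='0' -> emit 'l', reset
Bit 7: prefix='1' (no match yet)
Bit 8: prefix='10' (no match yet)
Bit 9: prefix='101' -> emit 'k', reset

Answer: 4 l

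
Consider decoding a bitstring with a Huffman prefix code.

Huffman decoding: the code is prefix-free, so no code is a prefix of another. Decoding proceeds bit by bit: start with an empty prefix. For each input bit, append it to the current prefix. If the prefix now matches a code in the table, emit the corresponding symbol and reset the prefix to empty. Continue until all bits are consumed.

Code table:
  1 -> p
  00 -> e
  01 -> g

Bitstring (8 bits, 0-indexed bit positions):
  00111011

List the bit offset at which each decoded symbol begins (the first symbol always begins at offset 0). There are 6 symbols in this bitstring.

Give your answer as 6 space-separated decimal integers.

Bit 0: prefix='0' (no match yet)
Bit 1: prefix='00' -> emit 'e', reset
Bit 2: prefix='1' -> emit 'p', reset
Bit 3: prefix='1' -> emit 'p', reset
Bit 4: prefix='1' -> emit 'p', reset
Bit 5: prefix='0' (no match yet)
Bit 6: prefix='01' -> emit 'g', reset
Bit 7: prefix='1' -> emit 'p', reset

Answer: 0 2 3 4 5 7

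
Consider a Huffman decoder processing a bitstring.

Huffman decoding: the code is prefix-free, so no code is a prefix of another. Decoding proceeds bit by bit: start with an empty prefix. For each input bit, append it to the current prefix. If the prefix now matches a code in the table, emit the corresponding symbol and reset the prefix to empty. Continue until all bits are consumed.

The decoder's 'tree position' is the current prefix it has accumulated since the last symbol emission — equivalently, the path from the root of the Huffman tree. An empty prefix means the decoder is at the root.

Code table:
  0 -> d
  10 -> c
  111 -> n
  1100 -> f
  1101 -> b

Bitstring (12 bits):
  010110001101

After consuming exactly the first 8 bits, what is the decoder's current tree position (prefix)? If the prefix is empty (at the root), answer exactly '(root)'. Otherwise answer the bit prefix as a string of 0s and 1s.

Answer: (root)

Derivation:
Bit 0: prefix='0' -> emit 'd', reset
Bit 1: prefix='1' (no match yet)
Bit 2: prefix='10' -> emit 'c', reset
Bit 3: prefix='1' (no match yet)
Bit 4: prefix='11' (no match yet)
Bit 5: prefix='110' (no match yet)
Bit 6: prefix='1100' -> emit 'f', reset
Bit 7: prefix='0' -> emit 'd', reset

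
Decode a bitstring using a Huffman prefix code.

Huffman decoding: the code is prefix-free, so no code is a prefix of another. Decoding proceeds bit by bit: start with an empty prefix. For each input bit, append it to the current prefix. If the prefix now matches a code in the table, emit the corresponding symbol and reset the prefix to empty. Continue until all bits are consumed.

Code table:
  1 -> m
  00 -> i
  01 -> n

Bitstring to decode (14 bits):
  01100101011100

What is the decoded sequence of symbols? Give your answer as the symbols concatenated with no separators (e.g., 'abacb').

Bit 0: prefix='0' (no match yet)
Bit 1: prefix='01' -> emit 'n', reset
Bit 2: prefix='1' -> emit 'm', reset
Bit 3: prefix='0' (no match yet)
Bit 4: prefix='00' -> emit 'i', reset
Bit 5: prefix='1' -> emit 'm', reset
Bit 6: prefix='0' (no match yet)
Bit 7: prefix='01' -> emit 'n', reset
Bit 8: prefix='0' (no match yet)
Bit 9: prefix='01' -> emit 'n', reset
Bit 10: prefix='1' -> emit 'm', reset
Bit 11: prefix='1' -> emit 'm', reset
Bit 12: prefix='0' (no match yet)
Bit 13: prefix='00' -> emit 'i', reset

Answer: nmimnnmmi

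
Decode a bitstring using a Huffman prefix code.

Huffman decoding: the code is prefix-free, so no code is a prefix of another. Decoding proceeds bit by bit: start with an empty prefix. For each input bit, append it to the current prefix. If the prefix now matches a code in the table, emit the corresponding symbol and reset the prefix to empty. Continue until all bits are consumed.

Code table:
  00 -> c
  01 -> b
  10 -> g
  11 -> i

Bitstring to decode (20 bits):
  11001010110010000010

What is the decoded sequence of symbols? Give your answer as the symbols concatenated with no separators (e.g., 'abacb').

Bit 0: prefix='1' (no match yet)
Bit 1: prefix='11' -> emit 'i', reset
Bit 2: prefix='0' (no match yet)
Bit 3: prefix='00' -> emit 'c', reset
Bit 4: prefix='1' (no match yet)
Bit 5: prefix='10' -> emit 'g', reset
Bit 6: prefix='1' (no match yet)
Bit 7: prefix='10' -> emit 'g', reset
Bit 8: prefix='1' (no match yet)
Bit 9: prefix='11' -> emit 'i', reset
Bit 10: prefix='0' (no match yet)
Bit 11: prefix='00' -> emit 'c', reset
Bit 12: prefix='1' (no match yet)
Bit 13: prefix='10' -> emit 'g', reset
Bit 14: prefix='0' (no match yet)
Bit 15: prefix='00' -> emit 'c', reset
Bit 16: prefix='0' (no match yet)
Bit 17: prefix='00' -> emit 'c', reset
Bit 18: prefix='1' (no match yet)
Bit 19: prefix='10' -> emit 'g', reset

Answer: icggicgccg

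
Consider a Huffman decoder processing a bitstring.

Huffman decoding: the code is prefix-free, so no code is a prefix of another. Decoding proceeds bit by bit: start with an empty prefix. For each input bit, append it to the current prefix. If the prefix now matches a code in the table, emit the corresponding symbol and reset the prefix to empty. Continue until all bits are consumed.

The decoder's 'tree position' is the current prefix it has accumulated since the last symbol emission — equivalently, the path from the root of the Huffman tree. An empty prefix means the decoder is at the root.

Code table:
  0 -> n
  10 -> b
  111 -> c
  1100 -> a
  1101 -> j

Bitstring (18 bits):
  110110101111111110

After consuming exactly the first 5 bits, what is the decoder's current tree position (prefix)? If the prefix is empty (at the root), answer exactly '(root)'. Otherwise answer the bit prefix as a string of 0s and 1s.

Bit 0: prefix='1' (no match yet)
Bit 1: prefix='11' (no match yet)
Bit 2: prefix='110' (no match yet)
Bit 3: prefix='1101' -> emit 'j', reset
Bit 4: prefix='1' (no match yet)

Answer: 1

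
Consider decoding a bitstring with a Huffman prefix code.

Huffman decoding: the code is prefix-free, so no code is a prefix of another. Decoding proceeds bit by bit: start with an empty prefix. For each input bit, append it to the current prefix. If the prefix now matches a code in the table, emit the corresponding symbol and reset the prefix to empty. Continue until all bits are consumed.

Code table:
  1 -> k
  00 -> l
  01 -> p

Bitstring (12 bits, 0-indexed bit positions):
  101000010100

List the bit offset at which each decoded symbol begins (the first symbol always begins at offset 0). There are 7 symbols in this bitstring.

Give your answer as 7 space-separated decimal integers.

Bit 0: prefix='1' -> emit 'k', reset
Bit 1: prefix='0' (no match yet)
Bit 2: prefix='01' -> emit 'p', reset
Bit 3: prefix='0' (no match yet)
Bit 4: prefix='00' -> emit 'l', reset
Bit 5: prefix='0' (no match yet)
Bit 6: prefix='00' -> emit 'l', reset
Bit 7: prefix='1' -> emit 'k', reset
Bit 8: prefix='0' (no match yet)
Bit 9: prefix='01' -> emit 'p', reset
Bit 10: prefix='0' (no match yet)
Bit 11: prefix='00' -> emit 'l', reset

Answer: 0 1 3 5 7 8 10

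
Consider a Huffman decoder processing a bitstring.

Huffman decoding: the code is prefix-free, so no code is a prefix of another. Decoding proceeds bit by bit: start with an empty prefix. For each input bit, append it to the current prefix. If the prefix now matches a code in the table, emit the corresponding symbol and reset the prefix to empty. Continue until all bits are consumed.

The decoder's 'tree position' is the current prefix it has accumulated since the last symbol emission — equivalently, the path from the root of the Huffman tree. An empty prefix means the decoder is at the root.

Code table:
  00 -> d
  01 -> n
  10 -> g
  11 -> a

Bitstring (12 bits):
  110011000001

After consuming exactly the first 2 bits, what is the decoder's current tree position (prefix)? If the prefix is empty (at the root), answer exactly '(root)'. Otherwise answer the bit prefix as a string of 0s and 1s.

Answer: (root)

Derivation:
Bit 0: prefix='1' (no match yet)
Bit 1: prefix='11' -> emit 'a', reset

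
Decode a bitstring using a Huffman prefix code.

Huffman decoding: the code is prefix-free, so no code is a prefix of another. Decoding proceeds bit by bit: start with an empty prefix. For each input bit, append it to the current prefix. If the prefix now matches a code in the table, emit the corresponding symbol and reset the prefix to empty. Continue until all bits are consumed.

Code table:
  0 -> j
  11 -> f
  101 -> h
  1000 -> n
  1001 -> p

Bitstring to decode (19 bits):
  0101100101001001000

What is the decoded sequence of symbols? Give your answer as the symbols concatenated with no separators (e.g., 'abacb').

Bit 0: prefix='0' -> emit 'j', reset
Bit 1: prefix='1' (no match yet)
Bit 2: prefix='10' (no match yet)
Bit 3: prefix='101' -> emit 'h', reset
Bit 4: prefix='1' (no match yet)
Bit 5: prefix='10' (no match yet)
Bit 6: prefix='100' (no match yet)
Bit 7: prefix='1001' -> emit 'p', reset
Bit 8: prefix='0' -> emit 'j', reset
Bit 9: prefix='1' (no match yet)
Bit 10: prefix='10' (no match yet)
Bit 11: prefix='100' (no match yet)
Bit 12: prefix='1001' -> emit 'p', reset
Bit 13: prefix='0' -> emit 'j', reset
Bit 14: prefix='0' -> emit 'j', reset
Bit 15: prefix='1' (no match yet)
Bit 16: prefix='10' (no match yet)
Bit 17: prefix='100' (no match yet)
Bit 18: prefix='1000' -> emit 'n', reset

Answer: jhpjpjjn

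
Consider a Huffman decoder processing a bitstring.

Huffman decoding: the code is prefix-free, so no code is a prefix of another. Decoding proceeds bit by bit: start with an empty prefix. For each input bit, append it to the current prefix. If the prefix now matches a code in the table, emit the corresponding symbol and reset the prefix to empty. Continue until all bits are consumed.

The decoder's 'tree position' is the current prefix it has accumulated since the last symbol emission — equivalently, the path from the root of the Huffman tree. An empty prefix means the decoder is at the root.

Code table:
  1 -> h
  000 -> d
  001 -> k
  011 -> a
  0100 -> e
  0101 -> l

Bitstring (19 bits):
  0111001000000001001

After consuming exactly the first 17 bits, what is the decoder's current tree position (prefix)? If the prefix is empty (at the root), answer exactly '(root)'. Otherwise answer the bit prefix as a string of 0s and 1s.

Bit 0: prefix='0' (no match yet)
Bit 1: prefix='01' (no match yet)
Bit 2: prefix='011' -> emit 'a', reset
Bit 3: prefix='1' -> emit 'h', reset
Bit 4: prefix='0' (no match yet)
Bit 5: prefix='00' (no match yet)
Bit 6: prefix='001' -> emit 'k', reset
Bit 7: prefix='0' (no match yet)
Bit 8: prefix='00' (no match yet)
Bit 9: prefix='000' -> emit 'd', reset
Bit 10: prefix='0' (no match yet)
Bit 11: prefix='00' (no match yet)
Bit 12: prefix='000' -> emit 'd', reset
Bit 13: prefix='0' (no match yet)
Bit 14: prefix='00' (no match yet)
Bit 15: prefix='001' -> emit 'k', reset
Bit 16: prefix='0' (no match yet)

Answer: 0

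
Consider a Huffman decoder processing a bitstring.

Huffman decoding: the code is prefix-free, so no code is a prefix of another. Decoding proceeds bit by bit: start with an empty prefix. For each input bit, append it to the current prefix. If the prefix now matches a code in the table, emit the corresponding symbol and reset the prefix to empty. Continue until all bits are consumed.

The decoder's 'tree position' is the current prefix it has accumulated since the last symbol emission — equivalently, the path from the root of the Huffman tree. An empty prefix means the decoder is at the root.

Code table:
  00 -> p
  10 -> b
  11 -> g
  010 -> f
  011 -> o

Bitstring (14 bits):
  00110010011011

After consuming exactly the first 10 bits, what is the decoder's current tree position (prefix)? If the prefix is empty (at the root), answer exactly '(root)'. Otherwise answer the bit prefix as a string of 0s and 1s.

Bit 0: prefix='0' (no match yet)
Bit 1: prefix='00' -> emit 'p', reset
Bit 2: prefix='1' (no match yet)
Bit 3: prefix='11' -> emit 'g', reset
Bit 4: prefix='0' (no match yet)
Bit 5: prefix='00' -> emit 'p', reset
Bit 6: prefix='1' (no match yet)
Bit 7: prefix='10' -> emit 'b', reset
Bit 8: prefix='0' (no match yet)
Bit 9: prefix='01' (no match yet)

Answer: 01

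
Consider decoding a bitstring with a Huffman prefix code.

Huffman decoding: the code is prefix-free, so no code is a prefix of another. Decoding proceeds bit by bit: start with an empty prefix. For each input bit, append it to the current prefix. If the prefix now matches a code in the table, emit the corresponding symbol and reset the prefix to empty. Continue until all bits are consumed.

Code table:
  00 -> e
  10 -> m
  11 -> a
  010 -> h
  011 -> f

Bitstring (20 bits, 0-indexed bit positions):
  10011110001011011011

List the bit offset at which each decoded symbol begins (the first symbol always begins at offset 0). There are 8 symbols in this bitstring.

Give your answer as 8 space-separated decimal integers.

Answer: 0 2 5 7 9 12 14 17

Derivation:
Bit 0: prefix='1' (no match yet)
Bit 1: prefix='10' -> emit 'm', reset
Bit 2: prefix='0' (no match yet)
Bit 3: prefix='01' (no match yet)
Bit 4: prefix='011' -> emit 'f', reset
Bit 5: prefix='1' (no match yet)
Bit 6: prefix='11' -> emit 'a', reset
Bit 7: prefix='0' (no match yet)
Bit 8: prefix='00' -> emit 'e', reset
Bit 9: prefix='0' (no match yet)
Bit 10: prefix='01' (no match yet)
Bit 11: prefix='010' -> emit 'h', reset
Bit 12: prefix='1' (no match yet)
Bit 13: prefix='11' -> emit 'a', reset
Bit 14: prefix='0' (no match yet)
Bit 15: prefix='01' (no match yet)
Bit 16: prefix='011' -> emit 'f', reset
Bit 17: prefix='0' (no match yet)
Bit 18: prefix='01' (no match yet)
Bit 19: prefix='011' -> emit 'f', reset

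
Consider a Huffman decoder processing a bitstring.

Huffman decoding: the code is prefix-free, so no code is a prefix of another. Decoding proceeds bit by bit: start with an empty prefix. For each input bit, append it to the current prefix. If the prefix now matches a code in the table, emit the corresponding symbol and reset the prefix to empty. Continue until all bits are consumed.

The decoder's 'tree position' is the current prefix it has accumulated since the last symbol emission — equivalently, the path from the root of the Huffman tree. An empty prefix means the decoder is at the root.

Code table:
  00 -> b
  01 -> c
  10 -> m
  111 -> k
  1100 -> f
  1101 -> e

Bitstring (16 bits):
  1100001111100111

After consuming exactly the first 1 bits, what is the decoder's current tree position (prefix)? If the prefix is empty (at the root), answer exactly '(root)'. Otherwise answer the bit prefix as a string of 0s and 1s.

Bit 0: prefix='1' (no match yet)

Answer: 1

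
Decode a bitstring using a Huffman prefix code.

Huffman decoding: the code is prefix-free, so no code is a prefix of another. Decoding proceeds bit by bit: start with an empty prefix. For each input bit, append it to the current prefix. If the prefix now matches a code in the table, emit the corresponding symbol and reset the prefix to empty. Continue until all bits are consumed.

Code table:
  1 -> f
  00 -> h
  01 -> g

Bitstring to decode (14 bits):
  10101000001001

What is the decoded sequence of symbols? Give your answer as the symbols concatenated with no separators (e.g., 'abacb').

Bit 0: prefix='1' -> emit 'f', reset
Bit 1: prefix='0' (no match yet)
Bit 2: prefix='01' -> emit 'g', reset
Bit 3: prefix='0' (no match yet)
Bit 4: prefix='01' -> emit 'g', reset
Bit 5: prefix='0' (no match yet)
Bit 6: prefix='00' -> emit 'h', reset
Bit 7: prefix='0' (no match yet)
Bit 8: prefix='00' -> emit 'h', reset
Bit 9: prefix='0' (no match yet)
Bit 10: prefix='01' -> emit 'g', reset
Bit 11: prefix='0' (no match yet)
Bit 12: prefix='00' -> emit 'h', reset
Bit 13: prefix='1' -> emit 'f', reset

Answer: fgghhghf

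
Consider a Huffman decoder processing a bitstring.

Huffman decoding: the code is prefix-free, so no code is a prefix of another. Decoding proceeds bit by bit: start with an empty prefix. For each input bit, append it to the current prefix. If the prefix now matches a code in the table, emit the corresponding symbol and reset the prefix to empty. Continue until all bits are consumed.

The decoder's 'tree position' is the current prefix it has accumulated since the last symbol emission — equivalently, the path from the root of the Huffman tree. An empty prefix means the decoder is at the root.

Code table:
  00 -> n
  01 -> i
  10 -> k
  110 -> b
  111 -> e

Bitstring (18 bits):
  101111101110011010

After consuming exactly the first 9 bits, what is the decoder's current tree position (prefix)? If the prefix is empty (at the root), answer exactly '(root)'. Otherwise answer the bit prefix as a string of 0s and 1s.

Bit 0: prefix='1' (no match yet)
Bit 1: prefix='10' -> emit 'k', reset
Bit 2: prefix='1' (no match yet)
Bit 3: prefix='11' (no match yet)
Bit 4: prefix='111' -> emit 'e', reset
Bit 5: prefix='1' (no match yet)
Bit 6: prefix='11' (no match yet)
Bit 7: prefix='110' -> emit 'b', reset
Bit 8: prefix='1' (no match yet)

Answer: 1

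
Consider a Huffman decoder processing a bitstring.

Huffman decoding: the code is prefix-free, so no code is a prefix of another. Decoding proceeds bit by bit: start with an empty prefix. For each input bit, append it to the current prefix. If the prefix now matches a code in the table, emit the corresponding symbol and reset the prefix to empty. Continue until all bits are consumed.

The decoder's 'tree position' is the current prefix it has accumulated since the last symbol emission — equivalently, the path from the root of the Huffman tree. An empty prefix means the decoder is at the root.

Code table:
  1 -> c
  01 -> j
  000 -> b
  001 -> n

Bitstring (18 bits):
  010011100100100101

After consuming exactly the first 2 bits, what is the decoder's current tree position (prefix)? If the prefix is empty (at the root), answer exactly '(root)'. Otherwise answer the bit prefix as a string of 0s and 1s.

Bit 0: prefix='0' (no match yet)
Bit 1: prefix='01' -> emit 'j', reset

Answer: (root)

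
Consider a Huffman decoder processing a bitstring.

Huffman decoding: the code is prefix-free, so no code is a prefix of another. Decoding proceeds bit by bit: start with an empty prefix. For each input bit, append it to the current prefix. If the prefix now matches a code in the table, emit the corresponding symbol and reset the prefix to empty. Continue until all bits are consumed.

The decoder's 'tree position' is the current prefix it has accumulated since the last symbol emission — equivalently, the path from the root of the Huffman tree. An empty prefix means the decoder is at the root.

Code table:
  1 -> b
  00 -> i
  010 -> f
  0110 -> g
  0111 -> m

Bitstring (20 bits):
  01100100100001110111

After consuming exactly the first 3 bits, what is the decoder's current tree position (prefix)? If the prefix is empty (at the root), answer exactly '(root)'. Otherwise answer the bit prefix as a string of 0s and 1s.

Answer: 011

Derivation:
Bit 0: prefix='0' (no match yet)
Bit 1: prefix='01' (no match yet)
Bit 2: prefix='011' (no match yet)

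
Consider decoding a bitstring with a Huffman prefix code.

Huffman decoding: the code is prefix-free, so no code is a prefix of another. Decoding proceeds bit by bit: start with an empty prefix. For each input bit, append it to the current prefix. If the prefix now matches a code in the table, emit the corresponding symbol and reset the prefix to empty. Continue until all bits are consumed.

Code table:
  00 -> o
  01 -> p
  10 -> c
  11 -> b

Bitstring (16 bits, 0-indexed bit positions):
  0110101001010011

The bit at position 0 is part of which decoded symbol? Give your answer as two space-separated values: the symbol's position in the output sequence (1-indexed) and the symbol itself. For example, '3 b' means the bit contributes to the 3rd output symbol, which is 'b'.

Answer: 1 p

Derivation:
Bit 0: prefix='0' (no match yet)
Bit 1: prefix='01' -> emit 'p', reset
Bit 2: prefix='1' (no match yet)
Bit 3: prefix='10' -> emit 'c', reset
Bit 4: prefix='1' (no match yet)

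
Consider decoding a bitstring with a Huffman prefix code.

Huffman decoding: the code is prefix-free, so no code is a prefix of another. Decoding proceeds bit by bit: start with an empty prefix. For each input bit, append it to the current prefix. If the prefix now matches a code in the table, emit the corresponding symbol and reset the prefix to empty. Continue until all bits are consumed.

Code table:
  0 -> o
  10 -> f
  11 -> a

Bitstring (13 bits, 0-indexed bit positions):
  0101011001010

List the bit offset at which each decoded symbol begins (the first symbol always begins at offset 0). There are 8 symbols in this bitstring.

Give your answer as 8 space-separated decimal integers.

Bit 0: prefix='0' -> emit 'o', reset
Bit 1: prefix='1' (no match yet)
Bit 2: prefix='10' -> emit 'f', reset
Bit 3: prefix='1' (no match yet)
Bit 4: prefix='10' -> emit 'f', reset
Bit 5: prefix='1' (no match yet)
Bit 6: prefix='11' -> emit 'a', reset
Bit 7: prefix='0' -> emit 'o', reset
Bit 8: prefix='0' -> emit 'o', reset
Bit 9: prefix='1' (no match yet)
Bit 10: prefix='10' -> emit 'f', reset
Bit 11: prefix='1' (no match yet)
Bit 12: prefix='10' -> emit 'f', reset

Answer: 0 1 3 5 7 8 9 11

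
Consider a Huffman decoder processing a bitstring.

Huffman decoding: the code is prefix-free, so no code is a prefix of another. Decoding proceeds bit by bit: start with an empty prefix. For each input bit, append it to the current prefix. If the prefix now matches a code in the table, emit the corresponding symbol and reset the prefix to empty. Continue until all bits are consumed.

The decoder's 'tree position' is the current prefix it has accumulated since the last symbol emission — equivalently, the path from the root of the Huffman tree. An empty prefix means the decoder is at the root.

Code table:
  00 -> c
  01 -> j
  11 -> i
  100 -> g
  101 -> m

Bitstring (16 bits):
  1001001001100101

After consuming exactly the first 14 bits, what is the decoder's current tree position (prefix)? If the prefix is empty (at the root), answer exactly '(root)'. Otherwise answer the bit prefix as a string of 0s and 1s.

Answer: 1

Derivation:
Bit 0: prefix='1' (no match yet)
Bit 1: prefix='10' (no match yet)
Bit 2: prefix='100' -> emit 'g', reset
Bit 3: prefix='1' (no match yet)
Bit 4: prefix='10' (no match yet)
Bit 5: prefix='100' -> emit 'g', reset
Bit 6: prefix='1' (no match yet)
Bit 7: prefix='10' (no match yet)
Bit 8: prefix='100' -> emit 'g', reset
Bit 9: prefix='1' (no match yet)
Bit 10: prefix='11' -> emit 'i', reset
Bit 11: prefix='0' (no match yet)
Bit 12: prefix='00' -> emit 'c', reset
Bit 13: prefix='1' (no match yet)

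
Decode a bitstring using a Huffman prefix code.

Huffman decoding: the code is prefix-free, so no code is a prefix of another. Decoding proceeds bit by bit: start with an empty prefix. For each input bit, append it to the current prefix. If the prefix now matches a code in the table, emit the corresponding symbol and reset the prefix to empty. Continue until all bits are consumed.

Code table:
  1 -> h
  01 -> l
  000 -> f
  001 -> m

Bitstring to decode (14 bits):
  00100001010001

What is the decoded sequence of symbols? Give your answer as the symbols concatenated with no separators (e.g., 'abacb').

Answer: mfllfh

Derivation:
Bit 0: prefix='0' (no match yet)
Bit 1: prefix='00' (no match yet)
Bit 2: prefix='001' -> emit 'm', reset
Bit 3: prefix='0' (no match yet)
Bit 4: prefix='00' (no match yet)
Bit 5: prefix='000' -> emit 'f', reset
Bit 6: prefix='0' (no match yet)
Bit 7: prefix='01' -> emit 'l', reset
Bit 8: prefix='0' (no match yet)
Bit 9: prefix='01' -> emit 'l', reset
Bit 10: prefix='0' (no match yet)
Bit 11: prefix='00' (no match yet)
Bit 12: prefix='000' -> emit 'f', reset
Bit 13: prefix='1' -> emit 'h', reset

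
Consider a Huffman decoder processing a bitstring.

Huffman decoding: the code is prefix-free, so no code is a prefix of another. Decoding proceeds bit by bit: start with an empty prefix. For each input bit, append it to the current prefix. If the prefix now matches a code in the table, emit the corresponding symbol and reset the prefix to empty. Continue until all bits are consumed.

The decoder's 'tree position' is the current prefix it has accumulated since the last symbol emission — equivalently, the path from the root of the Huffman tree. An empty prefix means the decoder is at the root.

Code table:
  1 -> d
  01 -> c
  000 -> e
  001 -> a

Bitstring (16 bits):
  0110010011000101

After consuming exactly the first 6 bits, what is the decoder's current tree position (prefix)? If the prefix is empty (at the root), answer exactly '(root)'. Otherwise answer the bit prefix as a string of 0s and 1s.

Bit 0: prefix='0' (no match yet)
Bit 1: prefix='01' -> emit 'c', reset
Bit 2: prefix='1' -> emit 'd', reset
Bit 3: prefix='0' (no match yet)
Bit 4: prefix='00' (no match yet)
Bit 5: prefix='001' -> emit 'a', reset

Answer: (root)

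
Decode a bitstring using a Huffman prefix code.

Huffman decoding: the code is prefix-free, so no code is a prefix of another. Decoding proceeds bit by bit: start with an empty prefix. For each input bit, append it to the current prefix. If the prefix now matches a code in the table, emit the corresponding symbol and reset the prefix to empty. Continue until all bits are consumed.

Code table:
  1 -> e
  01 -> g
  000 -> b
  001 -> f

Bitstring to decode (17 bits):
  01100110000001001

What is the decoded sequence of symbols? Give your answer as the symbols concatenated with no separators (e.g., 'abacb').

Answer: gefebbef

Derivation:
Bit 0: prefix='0' (no match yet)
Bit 1: prefix='01' -> emit 'g', reset
Bit 2: prefix='1' -> emit 'e', reset
Bit 3: prefix='0' (no match yet)
Bit 4: prefix='00' (no match yet)
Bit 5: prefix='001' -> emit 'f', reset
Bit 6: prefix='1' -> emit 'e', reset
Bit 7: prefix='0' (no match yet)
Bit 8: prefix='00' (no match yet)
Bit 9: prefix='000' -> emit 'b', reset
Bit 10: prefix='0' (no match yet)
Bit 11: prefix='00' (no match yet)
Bit 12: prefix='000' -> emit 'b', reset
Bit 13: prefix='1' -> emit 'e', reset
Bit 14: prefix='0' (no match yet)
Bit 15: prefix='00' (no match yet)
Bit 16: prefix='001' -> emit 'f', reset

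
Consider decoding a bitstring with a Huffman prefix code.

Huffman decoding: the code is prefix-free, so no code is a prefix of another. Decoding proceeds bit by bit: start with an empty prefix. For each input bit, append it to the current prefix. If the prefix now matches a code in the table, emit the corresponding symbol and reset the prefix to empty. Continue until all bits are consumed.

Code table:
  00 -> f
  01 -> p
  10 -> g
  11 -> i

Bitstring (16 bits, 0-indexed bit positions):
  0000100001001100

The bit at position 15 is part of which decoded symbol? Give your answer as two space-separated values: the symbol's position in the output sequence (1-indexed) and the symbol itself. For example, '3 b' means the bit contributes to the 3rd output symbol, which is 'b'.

Answer: 8 f

Derivation:
Bit 0: prefix='0' (no match yet)
Bit 1: prefix='00' -> emit 'f', reset
Bit 2: prefix='0' (no match yet)
Bit 3: prefix='00' -> emit 'f', reset
Bit 4: prefix='1' (no match yet)
Bit 5: prefix='10' -> emit 'g', reset
Bit 6: prefix='0' (no match yet)
Bit 7: prefix='00' -> emit 'f', reset
Bit 8: prefix='0' (no match yet)
Bit 9: prefix='01' -> emit 'p', reset
Bit 10: prefix='0' (no match yet)
Bit 11: prefix='00' -> emit 'f', reset
Bit 12: prefix='1' (no match yet)
Bit 13: prefix='11' -> emit 'i', reset
Bit 14: prefix='0' (no match yet)
Bit 15: prefix='00' -> emit 'f', reset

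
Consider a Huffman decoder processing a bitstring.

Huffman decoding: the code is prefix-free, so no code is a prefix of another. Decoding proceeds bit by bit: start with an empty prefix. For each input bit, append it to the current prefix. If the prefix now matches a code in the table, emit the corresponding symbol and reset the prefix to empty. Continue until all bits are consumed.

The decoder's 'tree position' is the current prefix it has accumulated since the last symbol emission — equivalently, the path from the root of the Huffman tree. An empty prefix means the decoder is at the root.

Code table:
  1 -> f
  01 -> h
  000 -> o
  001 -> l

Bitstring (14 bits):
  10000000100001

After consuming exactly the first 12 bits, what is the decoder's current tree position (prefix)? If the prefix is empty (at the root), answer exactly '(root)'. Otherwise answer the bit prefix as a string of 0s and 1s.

Bit 0: prefix='1' -> emit 'f', reset
Bit 1: prefix='0' (no match yet)
Bit 2: prefix='00' (no match yet)
Bit 3: prefix='000' -> emit 'o', reset
Bit 4: prefix='0' (no match yet)
Bit 5: prefix='00' (no match yet)
Bit 6: prefix='000' -> emit 'o', reset
Bit 7: prefix='0' (no match yet)
Bit 8: prefix='01' -> emit 'h', reset
Bit 9: prefix='0' (no match yet)
Bit 10: prefix='00' (no match yet)
Bit 11: prefix='000' -> emit 'o', reset

Answer: (root)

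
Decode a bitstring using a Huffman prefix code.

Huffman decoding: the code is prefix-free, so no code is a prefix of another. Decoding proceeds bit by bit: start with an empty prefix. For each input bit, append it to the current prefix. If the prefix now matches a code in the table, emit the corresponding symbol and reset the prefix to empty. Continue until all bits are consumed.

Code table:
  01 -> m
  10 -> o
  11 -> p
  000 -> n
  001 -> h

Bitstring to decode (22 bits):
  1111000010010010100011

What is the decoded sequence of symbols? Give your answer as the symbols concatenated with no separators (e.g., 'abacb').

Answer: ppnmhhmnp

Derivation:
Bit 0: prefix='1' (no match yet)
Bit 1: prefix='11' -> emit 'p', reset
Bit 2: prefix='1' (no match yet)
Bit 3: prefix='11' -> emit 'p', reset
Bit 4: prefix='0' (no match yet)
Bit 5: prefix='00' (no match yet)
Bit 6: prefix='000' -> emit 'n', reset
Bit 7: prefix='0' (no match yet)
Bit 8: prefix='01' -> emit 'm', reset
Bit 9: prefix='0' (no match yet)
Bit 10: prefix='00' (no match yet)
Bit 11: prefix='001' -> emit 'h', reset
Bit 12: prefix='0' (no match yet)
Bit 13: prefix='00' (no match yet)
Bit 14: prefix='001' -> emit 'h', reset
Bit 15: prefix='0' (no match yet)
Bit 16: prefix='01' -> emit 'm', reset
Bit 17: prefix='0' (no match yet)
Bit 18: prefix='00' (no match yet)
Bit 19: prefix='000' -> emit 'n', reset
Bit 20: prefix='1' (no match yet)
Bit 21: prefix='11' -> emit 'p', reset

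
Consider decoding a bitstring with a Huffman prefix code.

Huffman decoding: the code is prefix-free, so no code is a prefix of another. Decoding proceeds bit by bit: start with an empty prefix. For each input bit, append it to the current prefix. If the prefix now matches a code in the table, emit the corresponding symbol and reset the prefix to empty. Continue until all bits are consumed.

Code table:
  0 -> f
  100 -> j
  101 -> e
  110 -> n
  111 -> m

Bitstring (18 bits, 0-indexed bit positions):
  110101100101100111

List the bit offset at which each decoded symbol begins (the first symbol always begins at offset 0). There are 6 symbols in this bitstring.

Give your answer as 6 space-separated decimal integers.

Bit 0: prefix='1' (no match yet)
Bit 1: prefix='11' (no match yet)
Bit 2: prefix='110' -> emit 'n', reset
Bit 3: prefix='1' (no match yet)
Bit 4: prefix='10' (no match yet)
Bit 5: prefix='101' -> emit 'e', reset
Bit 6: prefix='1' (no match yet)
Bit 7: prefix='10' (no match yet)
Bit 8: prefix='100' -> emit 'j', reset
Bit 9: prefix='1' (no match yet)
Bit 10: prefix='10' (no match yet)
Bit 11: prefix='101' -> emit 'e', reset
Bit 12: prefix='1' (no match yet)
Bit 13: prefix='10' (no match yet)
Bit 14: prefix='100' -> emit 'j', reset
Bit 15: prefix='1' (no match yet)
Bit 16: prefix='11' (no match yet)
Bit 17: prefix='111' -> emit 'm', reset

Answer: 0 3 6 9 12 15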